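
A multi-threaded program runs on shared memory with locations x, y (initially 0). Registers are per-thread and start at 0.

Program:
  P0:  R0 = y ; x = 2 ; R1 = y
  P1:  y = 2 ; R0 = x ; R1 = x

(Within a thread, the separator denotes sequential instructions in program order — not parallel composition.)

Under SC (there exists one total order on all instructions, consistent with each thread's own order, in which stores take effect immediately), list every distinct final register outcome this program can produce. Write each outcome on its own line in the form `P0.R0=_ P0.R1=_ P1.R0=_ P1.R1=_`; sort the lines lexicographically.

P0.R0=0 P0.R1=0 P1.R0=2 P1.R1=2
P0.R0=0 P0.R1=2 P1.R0=0 P1.R1=0
P0.R0=0 P0.R1=2 P1.R0=0 P1.R1=2
P0.R0=0 P0.R1=2 P1.R0=2 P1.R1=2
P0.R0=2 P0.R1=2 P1.R0=0 P1.R1=0
P0.R0=2 P0.R1=2 P1.R0=0 P1.R1=2
P0.R0=2 P0.R1=2 P1.R0=2 P1.R1=2

outcome vector order: (P0.R0,P0.R1,P1.R0,P1.R1)
|SC outcomes| = 7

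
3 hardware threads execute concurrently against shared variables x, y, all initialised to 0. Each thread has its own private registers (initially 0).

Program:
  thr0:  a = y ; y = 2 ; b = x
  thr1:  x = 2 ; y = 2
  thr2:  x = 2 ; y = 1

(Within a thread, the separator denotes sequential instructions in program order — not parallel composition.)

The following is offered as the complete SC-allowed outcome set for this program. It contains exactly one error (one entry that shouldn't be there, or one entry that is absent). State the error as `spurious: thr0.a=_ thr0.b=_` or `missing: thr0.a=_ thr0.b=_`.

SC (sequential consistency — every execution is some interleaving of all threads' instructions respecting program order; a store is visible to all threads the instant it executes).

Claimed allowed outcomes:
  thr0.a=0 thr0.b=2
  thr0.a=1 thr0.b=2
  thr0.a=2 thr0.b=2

missing: thr0.a=0 thr0.b=0

outcome vector order: (thr0.a,thr0.b)
SC: 4 outcomes — {(0,0), (0,2), (1,2), (2,2)}
SC∖claimed = {(0,0)}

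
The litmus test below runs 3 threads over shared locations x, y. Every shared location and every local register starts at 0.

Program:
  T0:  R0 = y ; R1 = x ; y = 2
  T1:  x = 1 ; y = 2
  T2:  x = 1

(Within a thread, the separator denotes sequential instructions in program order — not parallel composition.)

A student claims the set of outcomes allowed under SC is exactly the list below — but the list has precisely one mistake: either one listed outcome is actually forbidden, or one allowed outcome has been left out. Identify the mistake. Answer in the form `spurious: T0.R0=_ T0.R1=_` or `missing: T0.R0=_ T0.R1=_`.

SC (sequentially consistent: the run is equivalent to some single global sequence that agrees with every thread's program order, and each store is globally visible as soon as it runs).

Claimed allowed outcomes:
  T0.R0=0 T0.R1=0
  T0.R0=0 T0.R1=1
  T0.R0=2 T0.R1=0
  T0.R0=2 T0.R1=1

spurious: T0.R0=2 T0.R1=0

outcome vector order: (T0.R0,T0.R1)
SC: 3 outcomes — {0/0 0/1 2/1}
claimed∖SC = {2/0}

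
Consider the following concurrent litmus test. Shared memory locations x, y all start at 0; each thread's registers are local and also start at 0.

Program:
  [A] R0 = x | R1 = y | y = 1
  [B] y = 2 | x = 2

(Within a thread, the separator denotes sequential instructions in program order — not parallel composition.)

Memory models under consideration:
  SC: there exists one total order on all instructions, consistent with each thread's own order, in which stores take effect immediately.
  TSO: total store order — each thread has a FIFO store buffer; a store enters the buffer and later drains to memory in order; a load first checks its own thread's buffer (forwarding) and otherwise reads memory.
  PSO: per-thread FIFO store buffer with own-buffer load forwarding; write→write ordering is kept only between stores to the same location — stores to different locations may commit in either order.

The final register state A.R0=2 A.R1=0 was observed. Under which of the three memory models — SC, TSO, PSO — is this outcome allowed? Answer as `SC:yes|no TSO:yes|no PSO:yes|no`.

outcome vector order: (A.R0,A.R1)
SC (3): 0/0 0/2 2/2
TSO (3): 0/0 0/2 2/2
PSO (4): 0/0 0/2 2/0 2/2
target 2/0 ∈ {PSO}

SC:no TSO:no PSO:yes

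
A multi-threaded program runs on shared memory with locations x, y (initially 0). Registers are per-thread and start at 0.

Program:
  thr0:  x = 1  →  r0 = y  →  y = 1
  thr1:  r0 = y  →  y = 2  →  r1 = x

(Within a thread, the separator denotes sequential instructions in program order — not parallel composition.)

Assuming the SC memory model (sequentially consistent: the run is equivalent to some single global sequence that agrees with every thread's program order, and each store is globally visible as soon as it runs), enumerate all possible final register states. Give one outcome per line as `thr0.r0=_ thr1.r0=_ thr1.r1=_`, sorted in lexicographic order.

outcome vector order: (thr0.r0,thr1.r0,thr1.r1)
|SC outcomes| = 4

thr0.r0=0 thr1.r0=0 thr1.r1=1
thr0.r0=0 thr1.r0=1 thr1.r1=1
thr0.r0=2 thr1.r0=0 thr1.r1=0
thr0.r0=2 thr1.r0=0 thr1.r1=1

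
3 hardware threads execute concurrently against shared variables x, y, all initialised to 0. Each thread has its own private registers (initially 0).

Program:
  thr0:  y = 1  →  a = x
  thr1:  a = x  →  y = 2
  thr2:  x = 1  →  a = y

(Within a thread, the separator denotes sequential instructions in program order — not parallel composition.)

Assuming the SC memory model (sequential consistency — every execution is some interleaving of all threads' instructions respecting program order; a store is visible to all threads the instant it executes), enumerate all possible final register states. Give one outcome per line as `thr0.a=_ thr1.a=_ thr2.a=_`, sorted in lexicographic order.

thr0.a=0 thr1.a=0 thr2.a=1
thr0.a=0 thr1.a=0 thr2.a=2
thr0.a=0 thr1.a=1 thr2.a=1
thr0.a=0 thr1.a=1 thr2.a=2
thr0.a=1 thr1.a=0 thr2.a=0
thr0.a=1 thr1.a=0 thr2.a=1
thr0.a=1 thr1.a=0 thr2.a=2
thr0.a=1 thr1.a=1 thr2.a=0
thr0.a=1 thr1.a=1 thr2.a=1
thr0.a=1 thr1.a=1 thr2.a=2

outcome vector order: (thr0.a,thr1.a,thr2.a)
|SC outcomes| = 10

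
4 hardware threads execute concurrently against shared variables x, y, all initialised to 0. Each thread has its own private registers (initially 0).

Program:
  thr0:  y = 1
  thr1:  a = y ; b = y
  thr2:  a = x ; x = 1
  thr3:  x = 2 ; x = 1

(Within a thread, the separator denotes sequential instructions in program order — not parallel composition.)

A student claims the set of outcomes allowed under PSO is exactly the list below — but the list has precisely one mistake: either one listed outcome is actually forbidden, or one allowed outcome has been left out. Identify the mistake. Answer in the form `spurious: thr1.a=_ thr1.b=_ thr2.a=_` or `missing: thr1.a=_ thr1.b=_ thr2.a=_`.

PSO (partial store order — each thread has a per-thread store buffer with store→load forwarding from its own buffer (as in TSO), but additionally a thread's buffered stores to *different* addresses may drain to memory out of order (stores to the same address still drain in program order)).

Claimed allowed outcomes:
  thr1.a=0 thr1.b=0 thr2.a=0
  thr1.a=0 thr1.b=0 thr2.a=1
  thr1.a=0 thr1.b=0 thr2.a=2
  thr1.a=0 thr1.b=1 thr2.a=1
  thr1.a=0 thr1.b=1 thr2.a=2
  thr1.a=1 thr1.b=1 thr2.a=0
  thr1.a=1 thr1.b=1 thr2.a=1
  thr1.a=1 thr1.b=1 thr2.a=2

outcome vector order: (thr1.a,thr1.b,thr2.a)
[PSO] allowed = {<0 0 0>; <0 0 1>; <0 0 2>; <0 1 0>; <0 1 1>; <0 1 2>; <1 1 0>; <1 1 1>; <1 1 2>}
PSO∖claimed = {<0 1 0>}

missing: thr1.a=0 thr1.b=1 thr2.a=0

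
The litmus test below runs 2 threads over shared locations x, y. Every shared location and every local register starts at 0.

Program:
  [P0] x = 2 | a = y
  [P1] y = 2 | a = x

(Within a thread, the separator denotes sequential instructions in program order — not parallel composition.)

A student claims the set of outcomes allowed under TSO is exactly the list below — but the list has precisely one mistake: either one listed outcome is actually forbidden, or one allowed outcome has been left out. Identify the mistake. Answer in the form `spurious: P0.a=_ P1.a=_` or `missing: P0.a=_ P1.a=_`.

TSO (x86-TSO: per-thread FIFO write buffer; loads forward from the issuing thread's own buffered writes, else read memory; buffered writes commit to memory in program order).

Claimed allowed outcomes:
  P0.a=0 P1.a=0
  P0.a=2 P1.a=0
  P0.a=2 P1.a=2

missing: P0.a=0 P1.a=2

outcome vector order: (P0.a,P1.a)
TSO (4): (0,0), (0,2), (2,0), (2,2)
TSO∖claimed = {(0,2)}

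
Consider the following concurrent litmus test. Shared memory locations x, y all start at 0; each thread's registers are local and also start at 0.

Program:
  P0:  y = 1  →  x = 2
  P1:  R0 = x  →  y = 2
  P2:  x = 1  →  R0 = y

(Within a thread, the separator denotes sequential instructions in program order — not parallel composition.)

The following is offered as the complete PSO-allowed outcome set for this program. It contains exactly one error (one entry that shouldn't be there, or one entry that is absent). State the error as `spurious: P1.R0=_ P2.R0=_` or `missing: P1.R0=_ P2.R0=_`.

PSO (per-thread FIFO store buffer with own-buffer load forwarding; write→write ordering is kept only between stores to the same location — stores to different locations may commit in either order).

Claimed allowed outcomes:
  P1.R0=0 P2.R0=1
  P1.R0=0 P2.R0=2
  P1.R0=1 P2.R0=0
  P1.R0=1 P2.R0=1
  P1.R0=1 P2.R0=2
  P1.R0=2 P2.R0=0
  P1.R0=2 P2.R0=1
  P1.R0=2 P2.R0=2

outcome vector order: (P1.R0,P2.R0)
PSO (9): <0 0> <0 1> <0 2> <1 0> <1 1> <1 2> <2 0> <2 1> <2 2>
PSO∖claimed = {<0 0>}

missing: P1.R0=0 P2.R0=0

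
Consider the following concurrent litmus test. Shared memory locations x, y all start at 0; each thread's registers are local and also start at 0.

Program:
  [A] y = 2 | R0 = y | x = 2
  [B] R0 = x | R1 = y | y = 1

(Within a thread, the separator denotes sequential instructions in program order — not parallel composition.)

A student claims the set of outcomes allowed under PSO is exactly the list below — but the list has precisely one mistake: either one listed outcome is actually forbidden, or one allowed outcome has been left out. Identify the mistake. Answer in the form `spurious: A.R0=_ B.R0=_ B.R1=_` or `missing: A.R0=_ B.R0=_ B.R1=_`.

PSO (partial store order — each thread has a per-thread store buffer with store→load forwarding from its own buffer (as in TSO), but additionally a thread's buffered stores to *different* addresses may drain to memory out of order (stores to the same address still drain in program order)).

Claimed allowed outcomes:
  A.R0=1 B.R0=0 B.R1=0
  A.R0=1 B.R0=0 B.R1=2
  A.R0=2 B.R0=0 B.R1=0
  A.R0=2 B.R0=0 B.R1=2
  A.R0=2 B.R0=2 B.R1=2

missing: A.R0=2 B.R0=2 B.R1=0

outcome vector order: (A.R0,B.R0,B.R1)
[PSO] allowed = {<1 0 0>, <1 0 2>, <2 0 0>, <2 0 2>, <2 2 0>, <2 2 2>}
PSO∖claimed = {<2 2 0>}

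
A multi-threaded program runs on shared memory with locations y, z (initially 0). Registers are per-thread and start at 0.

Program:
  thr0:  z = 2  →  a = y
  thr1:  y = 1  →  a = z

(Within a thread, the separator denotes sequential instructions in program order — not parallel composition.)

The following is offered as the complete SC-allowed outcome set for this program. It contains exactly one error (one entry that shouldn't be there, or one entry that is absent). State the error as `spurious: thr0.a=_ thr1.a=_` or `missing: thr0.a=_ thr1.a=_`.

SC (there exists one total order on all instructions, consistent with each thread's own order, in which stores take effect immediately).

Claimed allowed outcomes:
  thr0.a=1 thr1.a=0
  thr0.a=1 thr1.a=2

missing: thr0.a=0 thr1.a=2

outcome vector order: (thr0.a,thr1.a)
under SC → 0/2 1/0 1/2
SC∖claimed = {0/2}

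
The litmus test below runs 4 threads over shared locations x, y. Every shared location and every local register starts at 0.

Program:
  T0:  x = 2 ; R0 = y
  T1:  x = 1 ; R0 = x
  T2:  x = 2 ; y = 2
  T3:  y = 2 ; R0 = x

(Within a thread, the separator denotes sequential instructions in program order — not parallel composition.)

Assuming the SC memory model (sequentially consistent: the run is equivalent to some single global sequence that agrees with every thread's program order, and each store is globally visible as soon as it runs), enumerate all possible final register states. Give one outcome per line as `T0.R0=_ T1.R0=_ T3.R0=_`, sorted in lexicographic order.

T0.R0=0 T1.R0=1 T3.R0=1
T0.R0=0 T1.R0=1 T3.R0=2
T0.R0=0 T1.R0=2 T3.R0=1
T0.R0=0 T1.R0=2 T3.R0=2
T0.R0=2 T1.R0=1 T3.R0=0
T0.R0=2 T1.R0=1 T3.R0=1
T0.R0=2 T1.R0=1 T3.R0=2
T0.R0=2 T1.R0=2 T3.R0=0
T0.R0=2 T1.R0=2 T3.R0=1
T0.R0=2 T1.R0=2 T3.R0=2

outcome vector order: (T0.R0,T1.R0,T3.R0)
|SC outcomes| = 10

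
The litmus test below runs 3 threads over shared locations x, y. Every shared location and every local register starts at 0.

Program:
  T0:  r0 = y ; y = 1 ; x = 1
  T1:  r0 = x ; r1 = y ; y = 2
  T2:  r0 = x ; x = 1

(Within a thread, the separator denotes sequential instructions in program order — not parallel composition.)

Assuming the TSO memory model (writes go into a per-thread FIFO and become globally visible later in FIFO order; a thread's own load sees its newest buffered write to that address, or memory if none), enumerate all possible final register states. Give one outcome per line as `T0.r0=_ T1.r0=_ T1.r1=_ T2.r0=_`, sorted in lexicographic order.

outcome vector order: (T0.r0,T1.r0,T1.r1,T2.r0)
|TSO outcomes| = 10

T0.r0=0 T1.r0=0 T1.r1=0 T2.r0=0
T0.r0=0 T1.r0=0 T1.r1=0 T2.r0=1
T0.r0=0 T1.r0=0 T1.r1=1 T2.r0=0
T0.r0=0 T1.r0=0 T1.r1=1 T2.r0=1
T0.r0=0 T1.r0=1 T1.r1=0 T2.r0=0
T0.r0=0 T1.r0=1 T1.r1=1 T2.r0=0
T0.r0=0 T1.r0=1 T1.r1=1 T2.r0=1
T0.r0=2 T1.r0=0 T1.r1=0 T2.r0=0
T0.r0=2 T1.r0=0 T1.r1=0 T2.r0=1
T0.r0=2 T1.r0=1 T1.r1=0 T2.r0=0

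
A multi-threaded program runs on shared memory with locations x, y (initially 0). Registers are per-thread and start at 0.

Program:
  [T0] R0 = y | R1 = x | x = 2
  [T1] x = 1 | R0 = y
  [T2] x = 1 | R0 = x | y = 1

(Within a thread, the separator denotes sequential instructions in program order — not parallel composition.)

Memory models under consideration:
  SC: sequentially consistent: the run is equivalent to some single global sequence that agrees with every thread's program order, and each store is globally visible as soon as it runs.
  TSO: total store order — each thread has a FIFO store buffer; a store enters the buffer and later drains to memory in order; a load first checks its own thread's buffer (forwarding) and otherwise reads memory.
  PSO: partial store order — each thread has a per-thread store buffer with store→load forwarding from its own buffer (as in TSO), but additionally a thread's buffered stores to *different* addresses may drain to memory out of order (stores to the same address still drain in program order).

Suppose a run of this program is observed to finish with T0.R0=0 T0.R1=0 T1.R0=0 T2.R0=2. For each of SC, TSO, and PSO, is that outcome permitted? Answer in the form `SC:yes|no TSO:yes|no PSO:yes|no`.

outcome vector order: (T0.R0,T0.R1,T1.R0,T2.R0)
SC (10): 0/0/0/1, 0/0/0/2, 0/0/1/1, 0/0/1/2, 0/1/0/1, 0/1/0/2, 0/1/1/1, 0/1/1/2, 1/1/0/1, 1/1/1/1
TSO (10): 0/0/0/1, 0/0/0/2, 0/0/1/1, 0/0/1/2, 0/1/0/1, 0/1/0/2, 0/1/1/1, 0/1/1/2, 1/1/0/1, 1/1/1/1
PSO (12): 0/0/0/1, 0/0/0/2, 0/0/1/1, 0/0/1/2, 0/1/0/1, 0/1/0/2, 0/1/1/1, 0/1/1/2, 1/0/0/1, 1/0/1/1, 1/1/0/1, 1/1/1/1
target 0/0/0/2 ∈ {SC,TSO,PSO}

SC:yes TSO:yes PSO:yes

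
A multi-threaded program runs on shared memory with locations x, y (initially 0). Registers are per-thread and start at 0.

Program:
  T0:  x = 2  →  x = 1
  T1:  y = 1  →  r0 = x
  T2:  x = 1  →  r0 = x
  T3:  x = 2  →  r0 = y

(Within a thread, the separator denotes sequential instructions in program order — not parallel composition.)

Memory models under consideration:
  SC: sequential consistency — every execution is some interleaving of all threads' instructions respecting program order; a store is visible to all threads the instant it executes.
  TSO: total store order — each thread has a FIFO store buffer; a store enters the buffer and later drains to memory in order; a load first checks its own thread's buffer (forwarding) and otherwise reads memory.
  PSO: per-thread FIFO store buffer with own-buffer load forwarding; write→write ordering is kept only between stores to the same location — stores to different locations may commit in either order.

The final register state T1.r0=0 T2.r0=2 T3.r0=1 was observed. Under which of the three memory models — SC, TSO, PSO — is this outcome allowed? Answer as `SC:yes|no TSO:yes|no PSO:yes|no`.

outcome vector order: (T1.r0,T2.r0,T3.r0)
SC: 10 outcomes — {011 021 110 111 120 121 210 211 220 221}
TSO: 12 outcomes — {010 011 020 021 110 111 120 121 210 211 220 221}
PSO: 12 outcomes — {010 011 020 021 110 111 120 121 210 211 220 221}
target 021 ∈ {SC,TSO,PSO}

SC:yes TSO:yes PSO:yes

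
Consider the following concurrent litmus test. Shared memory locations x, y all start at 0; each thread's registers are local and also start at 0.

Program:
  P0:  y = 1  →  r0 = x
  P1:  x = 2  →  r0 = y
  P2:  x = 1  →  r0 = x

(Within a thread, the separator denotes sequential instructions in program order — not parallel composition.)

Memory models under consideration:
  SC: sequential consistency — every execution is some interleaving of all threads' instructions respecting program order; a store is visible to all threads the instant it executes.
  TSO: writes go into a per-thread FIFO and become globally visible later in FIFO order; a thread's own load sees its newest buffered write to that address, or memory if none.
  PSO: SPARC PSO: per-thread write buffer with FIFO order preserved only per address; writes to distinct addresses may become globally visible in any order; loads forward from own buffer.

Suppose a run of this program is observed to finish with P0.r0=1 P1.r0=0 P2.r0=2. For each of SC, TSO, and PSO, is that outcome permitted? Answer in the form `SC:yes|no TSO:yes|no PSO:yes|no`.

outcome vector order: (P0.r0,P1.r0,P2.r0)
under SC → 0/1/1; 0/1/2; 1/0/1; 1/1/1; 1/1/2; 2/0/1; 2/0/2; 2/1/1; 2/1/2
under TSO → 0/0/1; 0/0/2; 0/1/1; 0/1/2; 1/0/1; 1/0/2; 1/1/1; 1/1/2; 2/0/1; 2/0/2; 2/1/1; 2/1/2
under PSO → 0/0/1; 0/0/2; 0/1/1; 0/1/2; 1/0/1; 1/0/2; 1/1/1; 1/1/2; 2/0/1; 2/0/2; 2/1/1; 2/1/2
target 1/0/2 ∈ {TSO,PSO}

SC:no TSO:yes PSO:yes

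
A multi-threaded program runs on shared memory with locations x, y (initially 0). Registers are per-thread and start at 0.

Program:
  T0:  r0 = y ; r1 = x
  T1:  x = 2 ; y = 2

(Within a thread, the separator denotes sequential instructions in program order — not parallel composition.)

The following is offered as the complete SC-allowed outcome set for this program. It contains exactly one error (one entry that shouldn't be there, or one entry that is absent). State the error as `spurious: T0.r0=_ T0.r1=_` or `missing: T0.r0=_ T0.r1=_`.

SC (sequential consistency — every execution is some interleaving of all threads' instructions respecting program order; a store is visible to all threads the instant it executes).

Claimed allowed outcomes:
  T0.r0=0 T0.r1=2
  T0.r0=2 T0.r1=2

outcome vector order: (T0.r0,T0.r1)
under SC → <0 0>; <0 2>; <2 2>
SC∖claimed = {<0 0>}

missing: T0.r0=0 T0.r1=0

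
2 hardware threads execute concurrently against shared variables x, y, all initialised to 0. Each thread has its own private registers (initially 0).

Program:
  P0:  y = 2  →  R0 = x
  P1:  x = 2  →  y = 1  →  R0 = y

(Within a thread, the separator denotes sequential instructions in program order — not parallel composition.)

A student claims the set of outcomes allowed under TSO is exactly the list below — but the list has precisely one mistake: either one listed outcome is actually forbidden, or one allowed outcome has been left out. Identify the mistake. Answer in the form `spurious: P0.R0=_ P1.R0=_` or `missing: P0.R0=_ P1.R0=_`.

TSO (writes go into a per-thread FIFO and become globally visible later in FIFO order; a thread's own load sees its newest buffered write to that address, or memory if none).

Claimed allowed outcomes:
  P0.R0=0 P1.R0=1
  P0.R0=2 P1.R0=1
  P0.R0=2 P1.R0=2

outcome vector order: (P0.R0,P1.R0)
TSO: 4 outcomes — {<0 1>; <0 2>; <2 1>; <2 2>}
TSO∖claimed = {<0 2>}

missing: P0.R0=0 P1.R0=2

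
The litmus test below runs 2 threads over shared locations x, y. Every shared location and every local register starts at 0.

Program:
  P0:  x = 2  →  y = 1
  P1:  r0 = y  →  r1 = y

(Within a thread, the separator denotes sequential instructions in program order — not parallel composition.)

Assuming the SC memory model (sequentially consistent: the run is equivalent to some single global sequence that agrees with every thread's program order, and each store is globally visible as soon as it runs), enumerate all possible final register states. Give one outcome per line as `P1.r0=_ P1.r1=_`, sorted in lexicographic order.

outcome vector order: (P1.r0,P1.r1)
|SC outcomes| = 3

P1.r0=0 P1.r1=0
P1.r0=0 P1.r1=1
P1.r0=1 P1.r1=1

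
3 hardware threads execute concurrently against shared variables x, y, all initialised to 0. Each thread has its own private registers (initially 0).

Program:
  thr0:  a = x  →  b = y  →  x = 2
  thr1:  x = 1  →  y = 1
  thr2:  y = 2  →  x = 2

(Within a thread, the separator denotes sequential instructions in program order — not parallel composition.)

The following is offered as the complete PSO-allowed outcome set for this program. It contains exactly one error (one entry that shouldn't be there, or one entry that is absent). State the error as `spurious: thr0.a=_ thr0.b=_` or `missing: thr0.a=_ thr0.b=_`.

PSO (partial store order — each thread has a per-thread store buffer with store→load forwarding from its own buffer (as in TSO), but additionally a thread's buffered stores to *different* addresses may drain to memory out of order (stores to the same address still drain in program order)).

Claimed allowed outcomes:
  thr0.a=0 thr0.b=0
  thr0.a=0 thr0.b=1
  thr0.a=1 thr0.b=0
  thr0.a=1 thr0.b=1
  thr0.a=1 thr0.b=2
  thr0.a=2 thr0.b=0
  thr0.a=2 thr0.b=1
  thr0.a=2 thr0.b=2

outcome vector order: (thr0.a,thr0.b)
[PSO] allowed = {00; 01; 02; 10; 11; 12; 20; 21; 22}
PSO∖claimed = {02}

missing: thr0.a=0 thr0.b=2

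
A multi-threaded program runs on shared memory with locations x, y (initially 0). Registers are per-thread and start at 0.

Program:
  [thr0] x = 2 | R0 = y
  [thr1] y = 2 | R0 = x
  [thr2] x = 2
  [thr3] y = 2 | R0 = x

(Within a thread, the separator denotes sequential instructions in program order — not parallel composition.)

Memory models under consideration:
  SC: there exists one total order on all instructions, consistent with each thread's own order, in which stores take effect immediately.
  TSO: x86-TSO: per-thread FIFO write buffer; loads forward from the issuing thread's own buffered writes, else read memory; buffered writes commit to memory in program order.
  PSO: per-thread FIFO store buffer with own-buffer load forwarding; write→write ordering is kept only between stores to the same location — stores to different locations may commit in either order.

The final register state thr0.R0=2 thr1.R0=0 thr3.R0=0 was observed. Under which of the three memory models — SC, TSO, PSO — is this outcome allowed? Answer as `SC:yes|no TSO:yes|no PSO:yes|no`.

outcome vector order: (thr0.R0,thr1.R0,thr3.R0)
[SC] allowed = {(0,2,2) (2,0,0) (2,0,2) (2,2,0) (2,2,2)}
[TSO] allowed = {(0,0,0) (0,0,2) (0,2,0) (0,2,2) (2,0,0) (2,0,2) (2,2,0) (2,2,2)}
[PSO] allowed = {(0,0,0) (0,0,2) (0,2,0) (0,2,2) (2,0,0) (2,0,2) (2,2,0) (2,2,2)}
target (2,0,0) ∈ {SC,TSO,PSO}

SC:yes TSO:yes PSO:yes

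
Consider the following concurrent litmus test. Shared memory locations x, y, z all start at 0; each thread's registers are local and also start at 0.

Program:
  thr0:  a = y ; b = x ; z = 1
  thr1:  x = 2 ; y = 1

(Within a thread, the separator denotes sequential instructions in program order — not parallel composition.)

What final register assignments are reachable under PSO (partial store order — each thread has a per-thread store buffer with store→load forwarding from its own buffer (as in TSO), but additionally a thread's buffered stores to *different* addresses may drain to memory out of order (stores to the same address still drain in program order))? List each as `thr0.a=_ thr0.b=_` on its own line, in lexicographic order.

outcome vector order: (thr0.a,thr0.b)
|PSO outcomes| = 4

thr0.a=0 thr0.b=0
thr0.a=0 thr0.b=2
thr0.a=1 thr0.b=0
thr0.a=1 thr0.b=2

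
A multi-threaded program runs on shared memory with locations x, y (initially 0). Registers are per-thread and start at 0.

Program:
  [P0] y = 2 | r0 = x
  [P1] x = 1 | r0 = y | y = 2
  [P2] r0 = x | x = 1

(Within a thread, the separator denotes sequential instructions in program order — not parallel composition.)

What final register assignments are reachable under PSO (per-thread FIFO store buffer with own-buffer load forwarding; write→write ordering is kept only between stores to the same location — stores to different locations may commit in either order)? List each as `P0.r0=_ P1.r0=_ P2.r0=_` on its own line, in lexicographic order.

outcome vector order: (P0.r0,P1.r0,P2.r0)
|PSO outcomes| = 8

P0.r0=0 P1.r0=0 P2.r0=0
P0.r0=0 P1.r0=0 P2.r0=1
P0.r0=0 P1.r0=2 P2.r0=0
P0.r0=0 P1.r0=2 P2.r0=1
P0.r0=1 P1.r0=0 P2.r0=0
P0.r0=1 P1.r0=0 P2.r0=1
P0.r0=1 P1.r0=2 P2.r0=0
P0.r0=1 P1.r0=2 P2.r0=1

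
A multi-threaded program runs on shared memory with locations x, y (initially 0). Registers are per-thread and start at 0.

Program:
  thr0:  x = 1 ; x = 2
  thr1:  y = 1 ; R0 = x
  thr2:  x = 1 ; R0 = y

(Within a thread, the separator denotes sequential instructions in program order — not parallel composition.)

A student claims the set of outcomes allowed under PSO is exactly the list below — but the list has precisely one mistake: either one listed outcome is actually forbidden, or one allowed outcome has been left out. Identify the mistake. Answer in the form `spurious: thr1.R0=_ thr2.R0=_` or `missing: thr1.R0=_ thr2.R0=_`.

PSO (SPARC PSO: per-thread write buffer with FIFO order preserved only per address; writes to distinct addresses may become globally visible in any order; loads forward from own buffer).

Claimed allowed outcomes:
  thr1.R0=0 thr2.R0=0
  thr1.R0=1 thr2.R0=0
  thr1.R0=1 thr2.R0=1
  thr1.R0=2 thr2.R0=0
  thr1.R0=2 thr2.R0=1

missing: thr1.R0=0 thr2.R0=1

outcome vector order: (thr1.R0,thr2.R0)
under PSO → 00; 01; 10; 11; 20; 21
PSO∖claimed = {01}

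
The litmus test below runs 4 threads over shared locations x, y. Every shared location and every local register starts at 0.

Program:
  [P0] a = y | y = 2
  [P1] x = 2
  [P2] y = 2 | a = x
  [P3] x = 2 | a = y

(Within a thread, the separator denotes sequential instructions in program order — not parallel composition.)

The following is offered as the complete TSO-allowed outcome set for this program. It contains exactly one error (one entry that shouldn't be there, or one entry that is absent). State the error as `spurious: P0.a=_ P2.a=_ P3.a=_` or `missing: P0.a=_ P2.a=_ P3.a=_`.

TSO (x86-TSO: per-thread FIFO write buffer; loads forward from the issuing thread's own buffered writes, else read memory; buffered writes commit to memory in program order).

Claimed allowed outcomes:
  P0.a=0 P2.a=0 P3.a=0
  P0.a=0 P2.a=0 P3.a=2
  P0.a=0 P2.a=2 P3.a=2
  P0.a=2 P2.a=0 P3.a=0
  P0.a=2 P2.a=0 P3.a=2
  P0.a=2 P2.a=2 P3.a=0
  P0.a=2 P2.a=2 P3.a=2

missing: P0.a=0 P2.a=2 P3.a=0

outcome vector order: (P0.a,P2.a,P3.a)
TSO: 8 outcomes — {(0,0,0) (0,0,2) (0,2,0) (0,2,2) (2,0,0) (2,0,2) (2,2,0) (2,2,2)}
TSO∖claimed = {(0,2,0)}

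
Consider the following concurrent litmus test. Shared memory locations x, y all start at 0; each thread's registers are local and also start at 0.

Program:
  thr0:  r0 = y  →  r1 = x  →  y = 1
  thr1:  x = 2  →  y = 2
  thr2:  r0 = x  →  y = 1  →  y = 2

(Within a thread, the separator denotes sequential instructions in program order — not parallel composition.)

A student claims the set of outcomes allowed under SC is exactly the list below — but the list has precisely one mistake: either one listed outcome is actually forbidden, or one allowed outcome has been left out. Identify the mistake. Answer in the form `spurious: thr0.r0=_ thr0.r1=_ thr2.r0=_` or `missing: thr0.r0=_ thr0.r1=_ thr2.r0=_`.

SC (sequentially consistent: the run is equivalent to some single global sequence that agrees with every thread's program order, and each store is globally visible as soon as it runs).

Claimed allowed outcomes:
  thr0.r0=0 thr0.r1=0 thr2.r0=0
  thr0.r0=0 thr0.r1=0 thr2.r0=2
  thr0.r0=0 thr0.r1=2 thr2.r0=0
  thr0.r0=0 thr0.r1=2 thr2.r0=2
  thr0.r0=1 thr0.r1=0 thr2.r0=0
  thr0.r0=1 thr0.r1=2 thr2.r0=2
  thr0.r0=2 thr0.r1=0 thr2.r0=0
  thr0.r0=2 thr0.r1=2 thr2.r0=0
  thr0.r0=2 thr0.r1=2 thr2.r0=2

missing: thr0.r0=1 thr0.r1=2 thr2.r0=0

outcome vector order: (thr0.r0,thr0.r1,thr2.r0)
SC: 10 outcomes — {000, 002, 020, 022, 100, 120, 122, 200, 220, 222}
SC∖claimed = {120}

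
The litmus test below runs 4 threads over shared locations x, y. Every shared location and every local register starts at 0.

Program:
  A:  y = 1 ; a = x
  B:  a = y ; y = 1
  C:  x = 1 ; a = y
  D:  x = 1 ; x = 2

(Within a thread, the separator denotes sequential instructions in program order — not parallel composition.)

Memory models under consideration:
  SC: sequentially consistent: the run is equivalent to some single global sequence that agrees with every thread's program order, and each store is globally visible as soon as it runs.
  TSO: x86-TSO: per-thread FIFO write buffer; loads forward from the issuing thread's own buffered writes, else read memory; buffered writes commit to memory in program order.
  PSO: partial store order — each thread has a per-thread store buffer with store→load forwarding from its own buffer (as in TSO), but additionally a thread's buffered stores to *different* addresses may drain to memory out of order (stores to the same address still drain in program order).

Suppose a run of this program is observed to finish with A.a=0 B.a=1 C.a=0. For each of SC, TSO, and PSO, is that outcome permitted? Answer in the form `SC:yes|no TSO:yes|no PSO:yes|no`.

SC:no TSO:yes PSO:yes

outcome vector order: (A.a,B.a,C.a)
under SC → 0/0/1 0/1/1 1/0/0 1/0/1 1/1/0 1/1/1 2/0/0 2/0/1 2/1/0 2/1/1
under TSO → 0/0/0 0/0/1 0/1/0 0/1/1 1/0/0 1/0/1 1/1/0 1/1/1 2/0/0 2/0/1 2/1/0 2/1/1
under PSO → 0/0/0 0/0/1 0/1/0 0/1/1 1/0/0 1/0/1 1/1/0 1/1/1 2/0/0 2/0/1 2/1/0 2/1/1
target 0/1/0 ∈ {TSO,PSO}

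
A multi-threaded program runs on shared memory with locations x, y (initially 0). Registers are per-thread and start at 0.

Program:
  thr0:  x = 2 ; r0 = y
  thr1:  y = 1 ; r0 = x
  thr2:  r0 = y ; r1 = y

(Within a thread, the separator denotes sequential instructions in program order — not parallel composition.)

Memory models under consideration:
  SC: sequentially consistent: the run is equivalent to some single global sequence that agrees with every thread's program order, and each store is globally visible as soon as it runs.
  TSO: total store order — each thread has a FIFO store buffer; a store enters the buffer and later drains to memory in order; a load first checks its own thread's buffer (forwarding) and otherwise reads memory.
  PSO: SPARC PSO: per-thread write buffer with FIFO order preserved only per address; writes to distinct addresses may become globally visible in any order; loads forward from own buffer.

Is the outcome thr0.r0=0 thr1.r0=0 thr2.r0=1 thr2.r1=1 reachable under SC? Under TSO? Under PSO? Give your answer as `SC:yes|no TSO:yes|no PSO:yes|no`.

SC:no TSO:yes PSO:yes

outcome vector order: (thr0.r0,thr1.r0,thr2.r0,thr2.r1)
[SC] allowed = {0/2/0/0; 0/2/0/1; 0/2/1/1; 1/0/0/0; 1/0/0/1; 1/0/1/1; 1/2/0/0; 1/2/0/1; 1/2/1/1}
[TSO] allowed = {0/0/0/0; 0/0/0/1; 0/0/1/1; 0/2/0/0; 0/2/0/1; 0/2/1/1; 1/0/0/0; 1/0/0/1; 1/0/1/1; 1/2/0/0; 1/2/0/1; 1/2/1/1}
[PSO] allowed = {0/0/0/0; 0/0/0/1; 0/0/1/1; 0/2/0/0; 0/2/0/1; 0/2/1/1; 1/0/0/0; 1/0/0/1; 1/0/1/1; 1/2/0/0; 1/2/0/1; 1/2/1/1}
target 0/0/1/1 ∈ {TSO,PSO}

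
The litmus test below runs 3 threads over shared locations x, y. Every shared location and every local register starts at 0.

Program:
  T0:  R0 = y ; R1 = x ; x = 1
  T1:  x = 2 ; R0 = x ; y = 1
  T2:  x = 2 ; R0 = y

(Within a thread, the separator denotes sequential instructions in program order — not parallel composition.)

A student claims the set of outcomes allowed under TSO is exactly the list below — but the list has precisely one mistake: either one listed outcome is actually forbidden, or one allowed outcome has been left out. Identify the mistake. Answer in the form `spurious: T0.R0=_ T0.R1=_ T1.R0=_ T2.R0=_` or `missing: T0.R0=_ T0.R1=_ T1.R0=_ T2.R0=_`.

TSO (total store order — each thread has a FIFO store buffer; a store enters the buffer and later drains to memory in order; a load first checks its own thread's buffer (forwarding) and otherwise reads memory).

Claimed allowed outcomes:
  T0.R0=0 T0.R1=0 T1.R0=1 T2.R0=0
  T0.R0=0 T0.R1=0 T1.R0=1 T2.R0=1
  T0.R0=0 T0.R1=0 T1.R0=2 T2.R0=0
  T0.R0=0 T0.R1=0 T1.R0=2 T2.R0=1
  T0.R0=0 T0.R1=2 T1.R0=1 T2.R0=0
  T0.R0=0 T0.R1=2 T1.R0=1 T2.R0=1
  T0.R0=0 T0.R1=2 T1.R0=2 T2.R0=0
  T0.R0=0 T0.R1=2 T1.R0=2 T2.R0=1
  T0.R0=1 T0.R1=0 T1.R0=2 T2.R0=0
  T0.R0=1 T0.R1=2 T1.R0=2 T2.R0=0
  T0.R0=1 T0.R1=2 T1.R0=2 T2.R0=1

outcome vector order: (T0.R0,T0.R1,T1.R0,T2.R0)
TSO (10): (0,0,1,0) (0,0,1,1) (0,0,2,0) (0,0,2,1) (0,2,1,0) (0,2,1,1) (0,2,2,0) (0,2,2,1) (1,2,2,0) (1,2,2,1)
claimed∖TSO = {(1,0,2,0)}

spurious: T0.R0=1 T0.R1=0 T1.R0=2 T2.R0=0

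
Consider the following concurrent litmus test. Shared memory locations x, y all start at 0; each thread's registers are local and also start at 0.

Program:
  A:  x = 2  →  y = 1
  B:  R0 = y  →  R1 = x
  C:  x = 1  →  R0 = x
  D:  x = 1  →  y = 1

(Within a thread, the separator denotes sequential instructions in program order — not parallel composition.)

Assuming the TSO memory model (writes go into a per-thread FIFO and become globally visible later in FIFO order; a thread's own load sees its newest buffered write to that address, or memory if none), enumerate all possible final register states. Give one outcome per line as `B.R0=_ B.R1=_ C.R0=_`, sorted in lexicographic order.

outcome vector order: (B.R0,B.R1,C.R0)
|TSO outcomes| = 10

B.R0=0 B.R1=0 C.R0=1
B.R0=0 B.R1=0 C.R0=2
B.R0=0 B.R1=1 C.R0=1
B.R0=0 B.R1=1 C.R0=2
B.R0=0 B.R1=2 C.R0=1
B.R0=0 B.R1=2 C.R0=2
B.R0=1 B.R1=1 C.R0=1
B.R0=1 B.R1=1 C.R0=2
B.R0=1 B.R1=2 C.R0=1
B.R0=1 B.R1=2 C.R0=2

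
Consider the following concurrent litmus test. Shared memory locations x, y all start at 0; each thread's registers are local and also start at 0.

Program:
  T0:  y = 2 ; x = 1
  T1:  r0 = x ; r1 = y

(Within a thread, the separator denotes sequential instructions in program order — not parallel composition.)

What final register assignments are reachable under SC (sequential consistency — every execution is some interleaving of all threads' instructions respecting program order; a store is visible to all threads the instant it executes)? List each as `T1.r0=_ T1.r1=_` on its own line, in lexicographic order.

outcome vector order: (T1.r0,T1.r1)
|SC outcomes| = 3

T1.r0=0 T1.r1=0
T1.r0=0 T1.r1=2
T1.r0=1 T1.r1=2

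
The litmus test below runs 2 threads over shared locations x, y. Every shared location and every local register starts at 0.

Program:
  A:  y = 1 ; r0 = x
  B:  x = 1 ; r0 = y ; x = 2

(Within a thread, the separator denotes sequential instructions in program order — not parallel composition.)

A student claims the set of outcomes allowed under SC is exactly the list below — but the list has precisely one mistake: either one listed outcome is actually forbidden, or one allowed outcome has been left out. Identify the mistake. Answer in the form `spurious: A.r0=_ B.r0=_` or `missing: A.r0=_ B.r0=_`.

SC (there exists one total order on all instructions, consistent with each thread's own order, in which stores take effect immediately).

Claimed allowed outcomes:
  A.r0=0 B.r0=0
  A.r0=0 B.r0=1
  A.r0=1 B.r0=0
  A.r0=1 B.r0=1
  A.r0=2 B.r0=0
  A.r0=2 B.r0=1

outcome vector order: (A.r0,B.r0)
[SC] allowed = {01 10 11 20 21}
claimed∖SC = {00}

spurious: A.r0=0 B.r0=0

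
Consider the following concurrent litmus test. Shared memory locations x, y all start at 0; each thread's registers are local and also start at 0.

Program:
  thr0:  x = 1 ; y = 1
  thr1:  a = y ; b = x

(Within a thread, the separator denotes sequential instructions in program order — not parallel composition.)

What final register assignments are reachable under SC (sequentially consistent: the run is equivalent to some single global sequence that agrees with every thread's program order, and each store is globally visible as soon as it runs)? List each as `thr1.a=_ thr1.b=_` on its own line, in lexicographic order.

thr1.a=0 thr1.b=0
thr1.a=0 thr1.b=1
thr1.a=1 thr1.b=1

outcome vector order: (thr1.a,thr1.b)
|SC outcomes| = 3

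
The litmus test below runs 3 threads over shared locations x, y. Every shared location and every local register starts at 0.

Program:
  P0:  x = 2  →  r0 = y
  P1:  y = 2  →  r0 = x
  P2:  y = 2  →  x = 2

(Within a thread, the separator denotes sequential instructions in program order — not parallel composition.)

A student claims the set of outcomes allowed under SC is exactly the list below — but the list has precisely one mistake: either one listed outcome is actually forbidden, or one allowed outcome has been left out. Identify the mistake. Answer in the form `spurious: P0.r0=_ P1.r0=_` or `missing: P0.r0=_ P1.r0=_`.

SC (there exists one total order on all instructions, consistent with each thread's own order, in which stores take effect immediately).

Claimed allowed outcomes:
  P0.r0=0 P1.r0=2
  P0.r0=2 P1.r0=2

outcome vector order: (P0.r0,P1.r0)
SC (3): (0,2) (2,0) (2,2)
SC∖claimed = {(2,0)}

missing: P0.r0=2 P1.r0=0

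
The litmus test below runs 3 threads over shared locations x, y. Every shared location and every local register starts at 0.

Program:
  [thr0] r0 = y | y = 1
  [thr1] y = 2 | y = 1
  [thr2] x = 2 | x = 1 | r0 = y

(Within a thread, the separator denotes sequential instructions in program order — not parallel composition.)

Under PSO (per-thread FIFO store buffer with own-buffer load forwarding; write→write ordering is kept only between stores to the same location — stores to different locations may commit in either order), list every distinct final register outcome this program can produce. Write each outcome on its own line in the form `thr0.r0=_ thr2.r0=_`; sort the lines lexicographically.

thr0.r0=0 thr2.r0=0
thr0.r0=0 thr2.r0=1
thr0.r0=0 thr2.r0=2
thr0.r0=1 thr2.r0=0
thr0.r0=1 thr2.r0=1
thr0.r0=1 thr2.r0=2
thr0.r0=2 thr2.r0=0
thr0.r0=2 thr2.r0=1
thr0.r0=2 thr2.r0=2

outcome vector order: (thr0.r0,thr2.r0)
|PSO outcomes| = 9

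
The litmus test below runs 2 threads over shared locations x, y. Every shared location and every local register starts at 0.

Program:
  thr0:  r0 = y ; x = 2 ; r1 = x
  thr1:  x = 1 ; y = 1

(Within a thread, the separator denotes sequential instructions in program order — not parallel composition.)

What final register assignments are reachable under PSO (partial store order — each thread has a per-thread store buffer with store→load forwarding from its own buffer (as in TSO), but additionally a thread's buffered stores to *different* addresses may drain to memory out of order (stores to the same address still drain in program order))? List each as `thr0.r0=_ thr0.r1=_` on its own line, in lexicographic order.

outcome vector order: (thr0.r0,thr0.r1)
|PSO outcomes| = 4

thr0.r0=0 thr0.r1=1
thr0.r0=0 thr0.r1=2
thr0.r0=1 thr0.r1=1
thr0.r0=1 thr0.r1=2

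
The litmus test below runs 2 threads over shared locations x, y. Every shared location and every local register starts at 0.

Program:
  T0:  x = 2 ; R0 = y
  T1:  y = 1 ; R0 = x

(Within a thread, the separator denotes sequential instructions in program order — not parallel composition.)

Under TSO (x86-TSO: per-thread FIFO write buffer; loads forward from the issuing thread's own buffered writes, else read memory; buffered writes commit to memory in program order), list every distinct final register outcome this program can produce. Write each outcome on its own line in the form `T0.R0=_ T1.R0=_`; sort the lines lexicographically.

outcome vector order: (T0.R0,T1.R0)
|TSO outcomes| = 4

T0.R0=0 T1.R0=0
T0.R0=0 T1.R0=2
T0.R0=1 T1.R0=0
T0.R0=1 T1.R0=2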